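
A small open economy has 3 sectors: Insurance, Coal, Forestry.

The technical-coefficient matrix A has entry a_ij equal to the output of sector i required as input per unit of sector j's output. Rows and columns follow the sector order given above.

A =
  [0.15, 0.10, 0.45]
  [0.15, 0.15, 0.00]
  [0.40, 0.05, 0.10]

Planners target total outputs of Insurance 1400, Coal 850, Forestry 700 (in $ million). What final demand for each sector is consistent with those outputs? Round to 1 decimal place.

I − A =
  [   0.85    -0.10    -0.45]
  [  -0.15     0.85     0.00]
  [  -0.40    -0.05     0.90]
d = (I − A) x:
  d_1 = (+0.85)·1400 + (-0.10)·850 + (-0.45)·700 = 790.0
  d_2 = (-0.15)·1400 + (+0.85)·850 + (+0.00)·700 = 512.5
  d_3 = (-0.40)·1400 + (-0.05)·850 + (+0.90)·700 = 27.5

d_1 = 790.0, d_2 = 512.5, d_3 = 27.5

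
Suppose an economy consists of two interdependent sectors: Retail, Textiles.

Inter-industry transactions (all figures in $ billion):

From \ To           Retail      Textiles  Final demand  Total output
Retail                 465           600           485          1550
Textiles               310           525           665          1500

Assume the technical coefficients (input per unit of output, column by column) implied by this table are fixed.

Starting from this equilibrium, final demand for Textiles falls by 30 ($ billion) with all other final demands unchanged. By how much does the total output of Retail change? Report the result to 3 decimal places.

Technical coefficients a_ij = z_ij / X_j:
  a_RR = 465/1550 = 0.30, a_TR = 310/1550 = 0.20
  a_RT = 600/1500 = 0.40, a_TT = 525/1500 = 0.35
I − A =
  [   0.70    -0.40]
  [  -0.20     0.65]
det(I−A) = (0.70)(0.65) − (-0.40)(-0.20) = 0.3750
adj(I−A) = [[0.65, 0.40], [0.20, 0.70]]
(I − A)⁻¹ = adj(I−A) / det(I−A) ≈
  [   1.7333     1.0667]
  [   0.5333     1.8667]
Δx = (I − A)⁻¹ Δd with Δd having -30 in the Textiles component and 0 elsewhere.
So Δx_R = L_RT · (-30), where L_RT = adj(I−A)_RT / det(I−A) = 0.40 / 0.3750.
Δx_R = 0.40 × (-30) / 0.3750 = -12.00 / 0.3750 = -32.000.

Δx_R = -32.000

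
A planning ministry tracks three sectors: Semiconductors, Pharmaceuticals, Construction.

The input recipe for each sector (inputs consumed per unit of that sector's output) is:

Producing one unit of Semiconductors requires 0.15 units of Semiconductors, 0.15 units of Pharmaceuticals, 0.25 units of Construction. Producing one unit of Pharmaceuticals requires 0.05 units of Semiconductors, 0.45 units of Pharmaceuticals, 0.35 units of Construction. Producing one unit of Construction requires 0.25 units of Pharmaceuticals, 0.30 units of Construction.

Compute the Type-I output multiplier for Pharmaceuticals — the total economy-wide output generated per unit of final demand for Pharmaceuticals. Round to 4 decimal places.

I − A =
  [   0.85    -0.05     0.00]
  [  -0.15     0.55    -0.25]
  [  -0.25    -0.35     0.70]
Cofactors of I−A, C_ij = (−1)^(i+j)·(minor ij) (rows/columns in the sector order above):
  C_11 = (0.55)(0.70) − (-0.25)(-0.35) = 0.2975
  C_12 = −[(-0.15)(0.70) − (-0.25)(-0.25)] = 0.1675
  C_13 = (-0.15)(-0.35) − (0.55)(-0.25) = 0.1900
  C_21 = −[(-0.05)(0.70) − (0.00)(-0.35)] = 0.0350
  C_22 = (0.85)(0.70) − (0.00)(-0.25) = 0.5950
  C_23 = −[(0.85)(-0.35) − (-0.05)(-0.25)] = 0.3100
  C_31 = (-0.05)(-0.25) − (0.00)(0.55) = 0.0125
  C_32 = −[(0.85)(-0.25) − (0.00)(-0.15)] = 0.2125
  C_33 = (0.85)(0.55) − (-0.05)(-0.15) = 0.4600
det(I−A) = Σ_j (I−A)_1j·C_1j = (0.85)(0.2975) + (-0.05)(0.1675) + (0.00)(0.1900) = 0.2445
adj(I−A) = Cᵀ =
  [ 0.2975   0.0350   0.0125]
  [ 0.1675   0.5950   0.2125]
  [ 0.1900   0.3100   0.4600]
(I − A)⁻¹ = adj(I−A) / det(I−A) ≈
  [   1.21677     0.14315     0.05112]
  [   0.68507     2.43354     0.86912]
  [   0.77710     1.26789     1.88139]
The output multiplier for sector j is the column-j sum of the Leontief inverse (I − A)⁻¹ = adj(I−A) / det(I−A).
Column P of adj(I−A): (0.0350, 0.5950, 0.3100); det(I−A) = 0.2445.
m_P = (0.0350 + 0.5950 + 0.3100) / 0.2445 = 0.94 / 0.2445 ≈ 3.8446.

m_P = 3.8446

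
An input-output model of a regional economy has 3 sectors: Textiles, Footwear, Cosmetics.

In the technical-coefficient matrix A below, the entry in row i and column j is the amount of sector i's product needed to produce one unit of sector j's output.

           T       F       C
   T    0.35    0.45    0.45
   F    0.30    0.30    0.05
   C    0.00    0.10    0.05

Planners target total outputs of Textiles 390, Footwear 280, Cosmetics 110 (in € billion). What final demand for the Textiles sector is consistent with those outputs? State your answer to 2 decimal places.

I − A =
  [   0.65    -0.45    -0.45]
  [  -0.30     0.70    -0.05]
  [   0.00    -0.10     0.95]
d = (I − A) x:
  d_T = (+0.65)·390 + (-0.45)·280 + (-0.45)·110 = 78.00
  d_F = (-0.30)·390 + (+0.70)·280 + (-0.05)·110 = 73.50
  d_C = (+0.00)·390 + (-0.10)·280 + (+0.95)·110 = 76.50

d_T = 78.00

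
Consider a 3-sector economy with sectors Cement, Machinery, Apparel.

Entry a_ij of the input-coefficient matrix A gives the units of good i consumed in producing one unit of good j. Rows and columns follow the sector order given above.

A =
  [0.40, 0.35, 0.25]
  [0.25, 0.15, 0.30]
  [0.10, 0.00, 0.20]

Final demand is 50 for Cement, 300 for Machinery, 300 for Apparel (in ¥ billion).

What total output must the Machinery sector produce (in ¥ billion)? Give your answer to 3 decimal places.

x_M = 720.816

I − A =
  [   0.60    -0.35    -0.25]
  [  -0.25     0.85    -0.30]
  [  -0.10     0.00     0.80]
Cofactors of I−A, C_ij = (−1)^(i+j)·(minor ij) (rows/columns in the sector order above):
  C_11 = (0.85)(0.80) − (-0.30)(0.00) = 0.6800
  C_12 = −[(-0.25)(0.80) − (-0.30)(-0.10)] = 0.2300
  C_13 = (-0.25)(0.00) − (0.85)(-0.10) = 0.0850
  C_21 = −[(-0.35)(0.80) − (-0.25)(0.00)] = 0.2800
  C_22 = (0.60)(0.80) − (-0.25)(-0.10) = 0.4550
  C_23 = −[(0.60)(0.00) − (-0.35)(-0.10)] = 0.0350
  C_31 = (-0.35)(-0.30) − (-0.25)(0.85) = 0.3175
  C_32 = −[(0.60)(-0.30) − (-0.25)(-0.25)] = 0.2425
  C_33 = (0.60)(0.85) − (-0.35)(-0.25) = 0.4225
det(I−A) = Σ_j (I−A)_1j·C_1j = (0.60)(0.6800) + (-0.35)(0.2300) + (-0.25)(0.0850) = 0.30625
adj(I−A) = Cᵀ =
  [ 0.6800   0.2800   0.3175]
  [ 0.2300   0.4550   0.2425]
  [ 0.0850   0.0350   0.4225]
(I − A)⁻¹ = adj(I−A) / det(I−A) ≈
  [   2.2204     0.9143     1.0367]
  [   0.7510     1.4857     0.7918]
  [   0.2776     0.1143     1.3796]
x = (I − A)⁻¹ d = adj(I−A)·d / det(I−A), with det(I−A) = 0.30625:
  x_C = (0.6800·50 + 0.2800·300 + 0.3175·300) / 0.30625 = 213.25 / 0.30625 ≈ 696.327
  x_M = (0.2300·50 + 0.4550·300 + 0.2425·300) / 0.30625 = 220.75 / 0.30625 ≈ 720.816
  x_A = (0.0850·50 + 0.0350·300 + 0.4225·300) / 0.30625 = 141.50 / 0.30625 ≈ 462.041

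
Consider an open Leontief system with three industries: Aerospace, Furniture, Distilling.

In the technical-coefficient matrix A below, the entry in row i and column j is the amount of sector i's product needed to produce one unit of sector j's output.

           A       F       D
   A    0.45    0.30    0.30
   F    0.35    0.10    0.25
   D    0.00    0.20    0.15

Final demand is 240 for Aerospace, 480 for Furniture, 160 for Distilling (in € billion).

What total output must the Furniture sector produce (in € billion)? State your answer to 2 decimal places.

x_F = 1182.33

I − A =
  [   0.55    -0.30    -0.30]
  [  -0.35     0.90    -0.25]
  [   0.00    -0.20     0.85]
Cofactors of I−A, C_ij = (−1)^(i+j)·(minor ij) (rows/columns in the sector order above):
  C_11 = (0.90)(0.85) − (-0.25)(-0.20) = 0.7150
  C_12 = −[(-0.35)(0.85) − (-0.25)(0.00)] = 0.2975
  C_13 = (-0.35)(-0.20) − (0.90)(0.00) = 0.0700
  C_21 = −[(-0.30)(0.85) − (-0.30)(-0.20)] = 0.3150
  C_22 = (0.55)(0.85) − (-0.30)(0.00) = 0.4675
  C_23 = −[(0.55)(-0.20) − (-0.30)(0.00)] = 0.1100
  C_31 = (-0.30)(-0.25) − (-0.30)(0.90) = 0.3450
  C_32 = −[(0.55)(-0.25) − (-0.30)(-0.35)] = 0.2425
  C_33 = (0.55)(0.90) − (-0.30)(-0.35) = 0.3900
det(I−A) = Σ_j (I−A)_1j·C_1j = (0.55)(0.7150) + (-0.30)(0.2975) + (-0.30)(0.0700) = 0.2830
adj(I−A) = Cᵀ =
  [ 0.7150   0.3150   0.3450]
  [ 0.2975   0.4675   0.2425]
  [ 0.0700   0.1100   0.3900]
(I − A)⁻¹ = adj(I−A) / det(I−A) ≈
  [   2.5265     1.1131     1.2191]
  [   1.0512     1.6519     0.8569]
  [   0.2473     0.3887     1.3781]
x = (I − A)⁻¹ d = adj(I−A)·d / det(I−A), with det(I−A) = 0.2830:
  x_A = (0.7150·240 + 0.3150·480 + 0.3450·160) / 0.2830 = 378.00 / 0.2830 ≈ 1335.69
  x_F = (0.2975·240 + 0.4675·480 + 0.2425·160) / 0.2830 = 334.60 / 0.2830 ≈ 1182.33
  x_D = (0.0700·240 + 0.1100·480 + 0.3900·160) / 0.2830 = 132.00 / 0.2830 ≈ 466.43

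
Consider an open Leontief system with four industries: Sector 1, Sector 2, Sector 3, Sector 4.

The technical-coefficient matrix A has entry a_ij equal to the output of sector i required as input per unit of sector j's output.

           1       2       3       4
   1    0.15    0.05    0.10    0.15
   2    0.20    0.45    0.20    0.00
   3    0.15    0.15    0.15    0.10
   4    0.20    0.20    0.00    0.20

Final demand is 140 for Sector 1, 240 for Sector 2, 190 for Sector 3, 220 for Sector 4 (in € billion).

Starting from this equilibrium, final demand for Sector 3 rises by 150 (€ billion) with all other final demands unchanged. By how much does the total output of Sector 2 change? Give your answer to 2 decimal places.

I − A =
  [   0.85    -0.05    -0.10    -0.15]
  [  -0.20     0.55    -0.20     0.00]
  [  -0.15    -0.15     0.85    -0.10]
  [  -0.20    -0.20     0.00     0.80]
Compute the cofactors C_ij = (−1)^(i+j)·(3×3 minor ij) of I−A; the adjugate is their transpose:
adj(I−A) = Cᵀ =
  [ 0.346000   0.073500   0.058000   0.072125]
  [ 0.164000   0.538500   0.146000   0.049000]
  [ 0.105000   0.126000   0.343500   0.062625]
  [ 0.127500   0.153000   0.051000   0.350625]
det(I−A) = Σ_j (I−A)_1j·C_1j = (0.85)(0.346000) + (-0.05)(0.164000) + (-0.10)(0.105000) + (-0.15)(0.127500) = 0.256275
(I − A)⁻¹ = adj(I−A) / det(I−A) ≈
  [   1.3501     0.2868     0.2263     0.2814]
  [   0.6399     2.1013     0.5697     0.1912]
  [   0.4097     0.4917     1.3404     0.2444]
  [   0.4975     0.5970     0.1990     1.3682]
Δx = (I − A)⁻¹ Δd with Δd having +150 in the Sector 3 component and 0 elsewhere.
So Δx_2 = L_23 · (+150), where L_23 = adj(I−A)_23 / det(I−A) = 0.146000 / 0.256275.
Δx_2 = 0.146000 × (+150) / 0.256275 = 21.90 / 0.256275 ≈ 85.46.

Δx_2 = 85.46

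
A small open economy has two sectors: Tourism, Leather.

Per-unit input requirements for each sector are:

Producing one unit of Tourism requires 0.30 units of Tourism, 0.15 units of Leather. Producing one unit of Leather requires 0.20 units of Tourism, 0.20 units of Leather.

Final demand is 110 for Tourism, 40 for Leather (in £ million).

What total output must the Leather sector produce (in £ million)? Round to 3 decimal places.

x_2 = 83.962

I − A =
  [   0.70    -0.20]
  [  -0.15     0.80]
det(I−A) = (0.70)(0.80) − (-0.20)(-0.15) = 0.5300
adj(I−A) = [[0.80, 0.20], [0.15, 0.70]]
(I − A)⁻¹ = adj(I−A) / det(I−A) ≈
  [   1.5094     0.3774]
  [   0.2830     1.3208]
x = (I − A)⁻¹ d = adj(I−A)·d / det(I−A), with det(I−A) = 0.5300:
  x_1 = (0.80·110 + 0.20·40) / 0.5300 = 96.00 / 0.5300 ≈ 181.132
  x_2 = (0.15·110 + 0.70·40) / 0.5300 = 44.50 / 0.5300 ≈ 83.962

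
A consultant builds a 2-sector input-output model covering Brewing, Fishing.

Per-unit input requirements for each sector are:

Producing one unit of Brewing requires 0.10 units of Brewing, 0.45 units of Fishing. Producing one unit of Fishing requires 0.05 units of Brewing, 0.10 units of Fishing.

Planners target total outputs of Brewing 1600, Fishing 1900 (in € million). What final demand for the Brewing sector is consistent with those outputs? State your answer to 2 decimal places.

d_1 = 1345.00

I − A =
  [   0.90    -0.05]
  [  -0.45     0.90]
d = (I − A) x:
  d_1 = (+0.90)·1600 + (-0.05)·1900 = 1345.00
  d_2 = (-0.45)·1600 + (+0.90)·1900 = 990.00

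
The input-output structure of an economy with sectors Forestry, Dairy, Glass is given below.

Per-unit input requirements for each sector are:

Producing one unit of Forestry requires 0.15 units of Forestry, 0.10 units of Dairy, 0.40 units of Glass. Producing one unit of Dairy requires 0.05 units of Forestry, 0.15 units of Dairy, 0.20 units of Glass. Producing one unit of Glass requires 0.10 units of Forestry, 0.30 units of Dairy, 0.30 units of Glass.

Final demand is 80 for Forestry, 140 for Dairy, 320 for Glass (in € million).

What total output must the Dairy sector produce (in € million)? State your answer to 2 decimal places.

I − A =
  [   0.85    -0.05    -0.10]
  [  -0.10     0.85    -0.30]
  [  -0.40    -0.20     0.70]
Cofactors of I−A, C_ij = (−1)^(i+j)·(minor ij) (rows/columns in the sector order above):
  C_11 = (0.85)(0.70) − (-0.30)(-0.20) = 0.5350
  C_12 = −[(-0.10)(0.70) − (-0.30)(-0.40)] = 0.1900
  C_13 = (-0.10)(-0.20) − (0.85)(-0.40) = 0.3600
  C_21 = −[(-0.05)(0.70) − (-0.10)(-0.20)] = 0.0550
  C_22 = (0.85)(0.70) − (-0.10)(-0.40) = 0.5550
  C_23 = −[(0.85)(-0.20) − (-0.05)(-0.40)] = 0.1900
  C_31 = (-0.05)(-0.30) − (-0.10)(0.85) = 0.1000
  C_32 = −[(0.85)(-0.30) − (-0.10)(-0.10)] = 0.2650
  C_33 = (0.85)(0.85) − (-0.05)(-0.10) = 0.7175
det(I−A) = Σ_j (I−A)_1j·C_1j = (0.85)(0.5350) + (-0.05)(0.1900) + (-0.10)(0.3600) = 0.40925
adj(I−A) = Cᵀ =
  [ 0.5350   0.0550   0.1000]
  [ 0.1900   0.5550   0.2650]
  [ 0.3600   0.1900   0.7175]
(I − A)⁻¹ = adj(I−A) / det(I−A) ≈
  [   1.3073     0.1344     0.2443]
  [   0.4643     1.3561     0.6475]
  [   0.8797     0.4643     1.7532]
x = (I − A)⁻¹ d = adj(I−A)·d / det(I−A), with det(I−A) = 0.40925:
  x_F = (0.5350·80 + 0.0550·140 + 0.1000·320) / 0.40925 = 82.50 / 0.40925 ≈ 201.59
  x_D = (0.1900·80 + 0.5550·140 + 0.2650·320) / 0.40925 = 177.70 / 0.40925 ≈ 434.21
  x_G = (0.3600·80 + 0.1900·140 + 0.7175·320) / 0.40925 = 285.00 / 0.40925 ≈ 696.40

x_D = 434.21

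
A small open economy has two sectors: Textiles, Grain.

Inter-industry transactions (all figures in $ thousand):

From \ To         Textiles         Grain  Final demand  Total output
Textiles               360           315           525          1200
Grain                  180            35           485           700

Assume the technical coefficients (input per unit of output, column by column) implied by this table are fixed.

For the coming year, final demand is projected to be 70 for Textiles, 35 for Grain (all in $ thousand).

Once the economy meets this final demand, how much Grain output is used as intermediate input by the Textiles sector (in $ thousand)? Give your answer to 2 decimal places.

Technical coefficients a_ij = z_ij / X_j:
  a_TT = 360/1200 = 0.30, a_GT = 180/1200 = 0.15
  a_TG = 315/700 = 0.45, a_GG = 35/700 = 0.05
I − A =
  [   0.70    -0.45]
  [  -0.15     0.95]
det(I−A) = (0.70)(0.95) − (-0.45)(-0.15) = 0.5975
adj(I−A) = [[0.95, 0.45], [0.15, 0.70]]
(I − A)⁻¹ = adj(I−A) / det(I−A) ≈
  [   1.5900     0.7531]
  [   0.2510     1.1715]
First solve x = (I − A)⁻¹ d = adj(I−A)·d / det(I−A); in particular x_T = (0.95·70 + 0.45·35) / 0.5975 = 82.25 / 0.5975 ≈ 137.6569.
Intermediate flow from G to T: z_GT = a_GT · x_T = 0.15 × 82.25 / 0.5975 = 12.3375 / 0.5975 ≈ 20.65.

z_GT = 20.65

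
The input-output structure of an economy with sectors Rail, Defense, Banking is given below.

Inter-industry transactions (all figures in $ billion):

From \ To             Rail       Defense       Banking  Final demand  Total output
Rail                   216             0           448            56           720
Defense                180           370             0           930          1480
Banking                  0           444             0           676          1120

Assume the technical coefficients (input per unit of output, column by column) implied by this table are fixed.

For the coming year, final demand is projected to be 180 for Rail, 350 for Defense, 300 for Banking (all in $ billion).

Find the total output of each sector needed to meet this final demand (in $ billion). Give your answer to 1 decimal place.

x_1 = 539.4, x_2 = 646.5, x_3 = 493.9

Technical coefficients a_ij = z_ij / X_j:
  a_11 = 216/720 = 0.30, a_21 = 180/720 = 0.25, a_31 = 0/720 = 0.00
  a_12 = 0/1480 = 0.00, a_22 = 370/1480 = 0.25, a_32 = 444/1480 = 0.30
  a_13 = 448/1120 = 0.40, a_23 = 0/1120 = 0.00, a_33 = 0/1120 = 0.00
I − A =
  [   0.70     0.00    -0.40]
  [  -0.25     0.75     0.00]
  [   0.00    -0.30     1.00]
Cofactors of I−A, C_ij = (−1)^(i+j)·(minor ij) (rows/columns in the sector order above):
  C_11 = (0.75)(1.00) − (0.00)(-0.30) = 0.7500
  C_12 = −[(-0.25)(1.00) − (0.00)(0.00)] = 0.2500
  C_13 = (-0.25)(-0.30) − (0.75)(0.00) = 0.0750
  C_21 = −[(0.00)(1.00) − (-0.40)(-0.30)] = 0.1200
  C_22 = (0.70)(1.00) − (-0.40)(0.00) = 0.7000
  C_23 = −[(0.70)(-0.30) − (0.00)(0.00)] = 0.2100
  C_31 = (0.00)(0.00) − (-0.40)(0.75) = 0.3000
  C_32 = −[(0.70)(0.00) − (-0.40)(-0.25)] = 0.1000
  C_33 = (0.70)(0.75) − (0.00)(-0.25) = 0.5250
det(I−A) = Σ_j (I−A)_1j·C_1j = (0.70)(0.7500) + (0.00)(0.2500) + (-0.40)(0.0750) = 0.4950
adj(I−A) = Cᵀ =
  [ 0.7500   0.1200   0.3000]
  [ 0.2500   0.7000   0.1000]
  [ 0.0750   0.2100   0.5250]
(I − A)⁻¹ = adj(I−A) / det(I−A) ≈
  [   1.5152     0.2424     0.6061]
  [   0.5051     1.4141     0.2020]
  [   0.1515     0.4242     1.0606]
x = (I − A)⁻¹ d = adj(I−A)·d / det(I−A), with det(I−A) = 0.4950:
  x_1 = (0.7500·180 + 0.1200·350 + 0.3000·300) / 0.4950 = 267.00 / 0.4950 ≈ 539.4
  x_2 = (0.2500·180 + 0.7000·350 + 0.1000·300) / 0.4950 = 320.00 / 0.4950 ≈ 646.5
  x_3 = (0.0750·180 + 0.2100·350 + 0.5250·300) / 0.4950 = 244.50 / 0.4950 ≈ 493.9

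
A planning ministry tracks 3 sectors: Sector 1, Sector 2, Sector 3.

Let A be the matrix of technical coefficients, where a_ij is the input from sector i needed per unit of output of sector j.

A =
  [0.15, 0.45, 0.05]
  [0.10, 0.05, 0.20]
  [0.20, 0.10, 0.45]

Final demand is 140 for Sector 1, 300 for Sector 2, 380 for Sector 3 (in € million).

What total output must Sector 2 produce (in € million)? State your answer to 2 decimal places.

I − A =
  [   0.85    -0.45    -0.05]
  [  -0.10     0.95    -0.20]
  [  -0.20    -0.10     0.55]
Cofactors of I−A, C_ij = (−1)^(i+j)·(minor ij) (rows/columns in the sector order above):
  C_11 = (0.95)(0.55) − (-0.20)(-0.10) = 0.5025
  C_12 = −[(-0.10)(0.55) − (-0.20)(-0.20)] = 0.0950
  C_13 = (-0.10)(-0.10) − (0.95)(-0.20) = 0.2000
  C_21 = −[(-0.45)(0.55) − (-0.05)(-0.10)] = 0.2525
  C_22 = (0.85)(0.55) − (-0.05)(-0.20) = 0.4575
  C_23 = −[(0.85)(-0.10) − (-0.45)(-0.20)] = 0.1750
  C_31 = (-0.45)(-0.20) − (-0.05)(0.95) = 0.1375
  C_32 = −[(0.85)(-0.20) − (-0.05)(-0.10)] = 0.1750
  C_33 = (0.85)(0.95) − (-0.45)(-0.10) = 0.7625
det(I−A) = Σ_j (I−A)_1j·C_1j = (0.85)(0.5025) + (-0.45)(0.0950) + (-0.05)(0.2000) = 0.374375
adj(I−A) = Cᵀ =
  [ 0.5025   0.2525   0.1375]
  [ 0.0950   0.4575   0.1750]
  [ 0.2000   0.1750   0.7625]
(I − A)⁻¹ = adj(I−A) / det(I−A) ≈
  [   1.3422     0.6745     0.3673]
  [   0.2538     1.2220     0.4674]
  [   0.5342     0.4674     2.0367]
x = (I − A)⁻¹ d = adj(I−A)·d / det(I−A), with det(I−A) = 0.374375:
  x_1 = (0.5025·140 + 0.2525·300 + 0.1375·380) / 0.374375 = 198.35 / 0.374375 ≈ 529.82
  x_2 = (0.0950·140 + 0.4575·300 + 0.1750·380) / 0.374375 = 217.05 / 0.374375 ≈ 579.77
  x_3 = (0.2000·140 + 0.1750·300 + 0.7625·380) / 0.374375 = 370.25 / 0.374375 ≈ 988.98

x_2 = 579.77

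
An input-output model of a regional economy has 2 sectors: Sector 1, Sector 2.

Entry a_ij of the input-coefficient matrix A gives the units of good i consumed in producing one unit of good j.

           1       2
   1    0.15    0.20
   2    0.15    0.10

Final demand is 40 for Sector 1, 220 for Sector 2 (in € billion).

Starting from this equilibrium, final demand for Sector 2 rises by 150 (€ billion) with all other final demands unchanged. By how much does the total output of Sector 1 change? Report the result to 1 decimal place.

I − A =
  [   0.85    -0.20]
  [  -0.15     0.90]
det(I−A) = (0.85)(0.90) − (-0.20)(-0.15) = 0.7350
adj(I−A) = [[0.90, 0.20], [0.15, 0.85]]
(I − A)⁻¹ = adj(I−A) / det(I−A) ≈
  [   1.2245     0.2721]
  [   0.2041     1.1565]
Δx = (I − A)⁻¹ Δd with Δd having +150 in the Sector 2 component and 0 elsewhere.
So Δx_1 = L_12 · (+150), where L_12 = adj(I−A)_12 / det(I−A) = 0.20 / 0.7350.
Δx_1 = 0.20 × (+150) / 0.7350 = 30.00 / 0.7350 ≈ 40.8.

Δx_1 = 40.8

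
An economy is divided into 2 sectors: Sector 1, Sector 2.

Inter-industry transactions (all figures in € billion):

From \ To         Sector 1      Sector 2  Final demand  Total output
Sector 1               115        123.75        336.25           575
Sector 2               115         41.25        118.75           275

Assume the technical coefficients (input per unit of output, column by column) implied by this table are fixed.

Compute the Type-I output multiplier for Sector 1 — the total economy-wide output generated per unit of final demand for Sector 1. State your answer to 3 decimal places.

Technical coefficients a_ij = z_ij / X_j:
  a_11 = 115/575 = 0.20, a_21 = 115/575 = 0.20
  a_12 = 123.75/275 = 0.45, a_22 = 41.25/275 = 0.15
I − A =
  [   0.80    -0.45]
  [  -0.20     0.85]
det(I−A) = (0.80)(0.85) − (-0.45)(-0.20) = 0.5900
adj(I−A) = [[0.85, 0.45], [0.20, 0.80]]
(I − A)⁻¹ = adj(I−A) / det(I−A) ≈
  [   1.4407     0.7627]
  [   0.3390     1.3559]
The output multiplier for sector j is the column-j sum of the Leontief inverse (I − A)⁻¹ = adj(I−A) / det(I−A).
Column 1 of adj(I−A): (0.85, 0.20); det(I−A) = 0.5900.
m_1 = (0.85 + 0.20) / 0.5900 = 1.05 / 0.5900 ≈ 1.780.

m_1 = 1.780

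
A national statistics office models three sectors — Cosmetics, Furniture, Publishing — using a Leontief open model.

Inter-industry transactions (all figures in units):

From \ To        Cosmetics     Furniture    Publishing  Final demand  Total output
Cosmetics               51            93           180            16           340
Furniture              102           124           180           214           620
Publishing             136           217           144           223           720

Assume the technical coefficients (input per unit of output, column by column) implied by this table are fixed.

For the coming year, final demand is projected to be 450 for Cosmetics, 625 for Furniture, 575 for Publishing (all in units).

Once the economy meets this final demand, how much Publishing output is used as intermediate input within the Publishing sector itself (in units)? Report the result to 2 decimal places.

Technical coefficients a_ij = z_ij / X_j:
  a_11 = 51/340 = 0.15, a_21 = 102/340 = 0.30, a_31 = 136/340 = 0.40
  a_12 = 93/620 = 0.15, a_22 = 124/620 = 0.20, a_32 = 217/620 = 0.35
  a_13 = 180/720 = 0.25, a_23 = 180/720 = 0.25, a_33 = 144/720 = 0.20
I − A =
  [   0.85    -0.15    -0.25]
  [  -0.30     0.80    -0.25]
  [  -0.40    -0.35     0.80]
Cofactors of I−A, C_ij = (−1)^(i+j)·(minor ij) (rows/columns in the sector order above):
  C_11 = (0.80)(0.80) − (-0.25)(-0.35) = 0.5525
  C_12 = −[(-0.30)(0.80) − (-0.25)(-0.40)] = 0.3400
  C_13 = (-0.30)(-0.35) − (0.80)(-0.40) = 0.4250
  C_21 = −[(-0.15)(0.80) − (-0.25)(-0.35)] = 0.2075
  C_22 = (0.85)(0.80) − (-0.25)(-0.40) = 0.5800
  C_23 = −[(0.85)(-0.35) − (-0.15)(-0.40)] = 0.3575
  C_31 = (-0.15)(-0.25) − (-0.25)(0.80) = 0.2375
  C_32 = −[(0.85)(-0.25) − (-0.25)(-0.30)] = 0.2875
  C_33 = (0.85)(0.80) − (-0.15)(-0.30) = 0.6350
det(I−A) = Σ_j (I−A)_1j·C_1j = (0.85)(0.5525) + (-0.15)(0.3400) + (-0.25)(0.4250) = 0.312375
adj(I−A) = Cᵀ =
  [ 0.5525   0.2075   0.2375]
  [ 0.3400   0.5800   0.2875]
  [ 0.4250   0.3575   0.6350]
(I − A)⁻¹ = adj(I−A) / det(I−A) ≈
  [   1.7687     0.6643     0.7603]
  [   1.0884     1.8567     0.9204]
  [   1.3605     1.1445     2.0328]
First solve x = (I − A)⁻¹ d = adj(I−A)·d / det(I−A); in particular x_3 = (0.4250·450 + 0.3575·625 + 0.6350·575) / 0.312375 = 779.8125 / 0.312375 ≈ 2496.3986.
Intermediate flow from 3 to 3: z_33 = a_33 · x_3 = 0.20 × 779.8125 / 0.312375 = 155.9625 / 0.312375 ≈ 499.28.

z_33 = 499.28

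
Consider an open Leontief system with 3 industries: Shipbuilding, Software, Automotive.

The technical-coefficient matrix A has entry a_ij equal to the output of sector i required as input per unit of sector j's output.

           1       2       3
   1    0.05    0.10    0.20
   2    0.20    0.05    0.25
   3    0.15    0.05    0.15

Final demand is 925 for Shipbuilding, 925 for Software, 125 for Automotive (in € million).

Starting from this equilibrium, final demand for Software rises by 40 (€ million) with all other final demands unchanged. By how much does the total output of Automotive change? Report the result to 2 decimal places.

I − A =
  [   0.95    -0.10    -0.20]
  [  -0.20     0.95    -0.25]
  [  -0.15    -0.05     0.85]
Cofactors of I−A, C_ij = (−1)^(i+j)·(minor ij) (rows/columns in the sector order above):
  C_11 = (0.95)(0.85) − (-0.25)(-0.05) = 0.7950
  C_12 = −[(-0.20)(0.85) − (-0.25)(-0.15)] = 0.2075
  C_13 = (-0.20)(-0.05) − (0.95)(-0.15) = 0.1525
  C_21 = −[(-0.10)(0.85) − (-0.20)(-0.05)] = 0.0950
  C_22 = (0.95)(0.85) − (-0.20)(-0.15) = 0.7775
  C_23 = −[(0.95)(-0.05) − (-0.10)(-0.15)] = 0.0625
  C_31 = (-0.10)(-0.25) − (-0.20)(0.95) = 0.2150
  C_32 = −[(0.95)(-0.25) − (-0.20)(-0.20)] = 0.2775
  C_33 = (0.95)(0.95) − (-0.10)(-0.20) = 0.8825
det(I−A) = Σ_j (I−A)_1j·C_1j = (0.95)(0.7950) + (-0.10)(0.2075) + (-0.20)(0.1525) = 0.7040
adj(I−A) = Cᵀ =
  [ 0.7950   0.0950   0.2150]
  [ 0.2075   0.7775   0.2775]
  [ 0.1525   0.0625   0.8825]
(I − A)⁻¹ = adj(I−A) / det(I−A) ≈
  [   1.1293     0.1349     0.3054]
  [   0.2947     1.1044     0.3942]
  [   0.2166     0.0888     1.2536]
Δx = (I − A)⁻¹ Δd with Δd having +40 in the Software component and 0 elsewhere.
So Δx_3 = L_32 · (+40), where L_32 = adj(I−A)_32 / det(I−A) = 0.0625 / 0.7040.
Δx_3 = 0.0625 × (+40) / 0.7040 = 2.50 / 0.7040 ≈ 3.55.

Δx_3 = 3.55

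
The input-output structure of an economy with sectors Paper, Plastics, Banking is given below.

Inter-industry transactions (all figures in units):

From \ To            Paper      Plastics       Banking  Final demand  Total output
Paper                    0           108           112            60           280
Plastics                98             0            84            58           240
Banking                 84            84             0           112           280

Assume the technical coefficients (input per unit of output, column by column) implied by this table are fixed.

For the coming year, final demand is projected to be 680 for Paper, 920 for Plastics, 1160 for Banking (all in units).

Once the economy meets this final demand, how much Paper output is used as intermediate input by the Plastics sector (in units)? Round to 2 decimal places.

z_12 = 1380.00

Technical coefficients a_ij = z_ij / X_j:
  a_11 = 0/280 = 0.00, a_21 = 98/280 = 0.35, a_31 = 84/280 = 0.30
  a_12 = 108/240 = 0.45, a_22 = 0/240 = 0.00, a_32 = 84/240 = 0.35
  a_13 = 112/280 = 0.40, a_23 = 84/280 = 0.30, a_33 = 0/280 = 0.00
I − A =
  [   1.00    -0.45    -0.40]
  [  -0.35     1.00    -0.30]
  [  -0.30    -0.35     1.00]
Cofactors of I−A, C_ij = (−1)^(i+j)·(minor ij) (rows/columns in the sector order above):
  C_11 = (1.00)(1.00) − (-0.30)(-0.35) = 0.8950
  C_12 = −[(-0.35)(1.00) − (-0.30)(-0.30)] = 0.4400
  C_13 = (-0.35)(-0.35) − (1.00)(-0.30) = 0.4225
  C_21 = −[(-0.45)(1.00) − (-0.40)(-0.35)] = 0.5900
  C_22 = (1.00)(1.00) − (-0.40)(-0.30) = 0.8800
  C_23 = −[(1.00)(-0.35) − (-0.45)(-0.30)] = 0.4850
  C_31 = (-0.45)(-0.30) − (-0.40)(1.00) = 0.5350
  C_32 = −[(1.00)(-0.30) − (-0.40)(-0.35)] = 0.4400
  C_33 = (1.00)(1.00) − (-0.45)(-0.35) = 0.8425
det(I−A) = Σ_j (I−A)_1j·C_1j = (1.00)(0.8950) + (-0.45)(0.4400) + (-0.40)(0.4225) = 0.5280
adj(I−A) = Cᵀ =
  [ 0.8950   0.5900   0.5350]
  [ 0.4400   0.8800   0.4400]
  [ 0.4225   0.4850   0.8425]
(I − A)⁻¹ = adj(I−A) / det(I−A) ≈
  [   1.6951     1.1174     1.0133]
  [   0.8333     1.6667     0.8333]
  [   0.8002     0.9186     1.5956]
First solve x = (I − A)⁻¹ d = adj(I−A)·d / det(I−A); in particular x_2 = (0.4400·680 + 0.8800·920 + 0.4400·1160) / 0.5280 = 1619.20 / 0.5280 ≈ 3066.6667.
Intermediate flow from 1 to 2: z_12 = a_12 · x_2 = 0.45 × 1619.20 / 0.5280 = 728.64 / 0.5280 = 1380.00.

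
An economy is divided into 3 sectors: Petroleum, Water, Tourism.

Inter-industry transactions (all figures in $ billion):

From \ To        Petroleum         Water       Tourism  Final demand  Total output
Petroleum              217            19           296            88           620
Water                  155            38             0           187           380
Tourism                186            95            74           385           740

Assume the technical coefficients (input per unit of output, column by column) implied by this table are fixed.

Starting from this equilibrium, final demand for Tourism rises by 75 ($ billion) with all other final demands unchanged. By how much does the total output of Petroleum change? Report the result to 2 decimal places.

Technical coefficients a_ij = z_ij / X_j:
  a_PP = 217/620 = 0.35, a_WP = 155/620 = 0.25, a_TP = 186/620 = 0.30
  a_PW = 19/380 = 0.05, a_WW = 38/380 = 0.10, a_TW = 95/380 = 0.25
  a_PT = 296/740 = 0.40, a_WT = 0/740 = 0.00, a_TT = 74/740 = 0.10
I − A =
  [   0.65    -0.05    -0.40]
  [  -0.25     0.90     0.00]
  [  -0.30    -0.25     0.90]
Cofactors of I−A, C_ij = (−1)^(i+j)·(minor ij) (rows/columns in the sector order above):
  C_11 = (0.90)(0.90) − (0.00)(-0.25) = 0.8100
  C_12 = −[(-0.25)(0.90) − (0.00)(-0.30)] = 0.2250
  C_13 = (-0.25)(-0.25) − (0.90)(-0.30) = 0.3325
  C_21 = −[(-0.05)(0.90) − (-0.40)(-0.25)] = 0.1450
  C_22 = (0.65)(0.90) − (-0.40)(-0.30) = 0.4650
  C_23 = −[(0.65)(-0.25) − (-0.05)(-0.30)] = 0.1775
  C_31 = (-0.05)(0.00) − (-0.40)(0.90) = 0.3600
  C_32 = −[(0.65)(0.00) − (-0.40)(-0.25)] = 0.1000
  C_33 = (0.65)(0.90) − (-0.05)(-0.25) = 0.5725
det(I−A) = Σ_j (I−A)_1j·C_1j = (0.65)(0.8100) + (-0.05)(0.2250) + (-0.40)(0.3325) = 0.38225
adj(I−A) = Cᵀ =
  [ 0.8100   0.1450   0.3600]
  [ 0.2250   0.4650   0.1000]
  [ 0.3325   0.1775   0.5725]
(I − A)⁻¹ = adj(I−A) / det(I−A) ≈
  [   2.1190     0.3793     0.9418]
  [   0.5886     1.2165     0.2616]
  [   0.8698     0.4644     1.4977]
Δx = (I − A)⁻¹ Δd with Δd having +75 in the Tourism component and 0 elsewhere.
So Δx_P = L_PT · (+75), where L_PT = adj(I−A)_PT / det(I−A) = 0.3600 / 0.38225.
Δx_P = 0.3600 × (+75) / 0.38225 = 27.00 / 0.38225 ≈ 70.63.

Δx_P = 70.63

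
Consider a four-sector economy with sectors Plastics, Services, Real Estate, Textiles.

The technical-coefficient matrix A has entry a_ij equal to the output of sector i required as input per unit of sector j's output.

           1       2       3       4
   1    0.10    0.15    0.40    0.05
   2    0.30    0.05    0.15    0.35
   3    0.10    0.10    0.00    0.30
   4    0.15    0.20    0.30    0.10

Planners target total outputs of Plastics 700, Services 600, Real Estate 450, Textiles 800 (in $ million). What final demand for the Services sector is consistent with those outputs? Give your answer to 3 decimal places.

d_2 = 12.500

I − A =
  [   0.90    -0.15    -0.40    -0.05]
  [  -0.30     0.95    -0.15    -0.35]
  [  -0.10    -0.10     1.00    -0.30]
  [  -0.15    -0.20    -0.30     0.90]
d = (I − A) x:
  d_1 = (+0.90)·700 + (-0.15)·600 + (-0.40)·450 + (-0.05)·800 = 320.000
  d_2 = (-0.30)·700 + (+0.95)·600 + (-0.15)·450 + (-0.35)·800 = 12.500
  d_3 = (-0.10)·700 + (-0.10)·600 + (+1.00)·450 + (-0.30)·800 = 80.000
  d_4 = (-0.15)·700 + (-0.20)·600 + (-0.30)·450 + (+0.90)·800 = 360.000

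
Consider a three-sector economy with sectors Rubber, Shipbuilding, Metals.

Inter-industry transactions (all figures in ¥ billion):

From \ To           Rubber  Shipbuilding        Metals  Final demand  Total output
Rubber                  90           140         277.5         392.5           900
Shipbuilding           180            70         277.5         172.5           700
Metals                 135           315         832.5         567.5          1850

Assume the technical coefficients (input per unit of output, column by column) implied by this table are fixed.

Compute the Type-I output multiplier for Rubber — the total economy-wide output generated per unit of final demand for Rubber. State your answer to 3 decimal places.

Technical coefficients a_ij = z_ij / X_j:
  a_RR = 90/900 = 0.10, a_SR = 180/900 = 0.20, a_MR = 135/900 = 0.15
  a_RS = 140/700 = 0.20, a_SS = 70/700 = 0.10, a_MS = 315/700 = 0.45
  a_RM = 277.5/1850 = 0.15, a_SM = 277.5/1850 = 0.15, a_MM = 832.5/1850 = 0.45
I − A =
  [   0.90    -0.20    -0.15]
  [  -0.20     0.90    -0.15]
  [  -0.15    -0.45     0.55]
Cofactors of I−A, C_ij = (−1)^(i+j)·(minor ij) (rows/columns in the sector order above):
  C_11 = (0.90)(0.55) − (-0.15)(-0.45) = 0.4275
  C_12 = −[(-0.20)(0.55) − (-0.15)(-0.15)] = 0.1325
  C_13 = (-0.20)(-0.45) − (0.90)(-0.15) = 0.2250
  C_21 = −[(-0.20)(0.55) − (-0.15)(-0.45)] = 0.1775
  C_22 = (0.90)(0.55) − (-0.15)(-0.15) = 0.4725
  C_23 = −[(0.90)(-0.45) − (-0.20)(-0.15)] = 0.4350
  C_31 = (-0.20)(-0.15) − (-0.15)(0.90) = 0.1650
  C_32 = −[(0.90)(-0.15) − (-0.15)(-0.20)] = 0.1650
  C_33 = (0.90)(0.90) − (-0.20)(-0.20) = 0.7700
det(I−A) = Σ_j (I−A)_1j·C_1j = (0.90)(0.4275) + (-0.20)(0.1325) + (-0.15)(0.2250) = 0.3245
adj(I−A) = Cᵀ =
  [ 0.4275   0.1775   0.1650]
  [ 0.1325   0.4725   0.1650]
  [ 0.2250   0.4350   0.7700]
(I − A)⁻¹ = adj(I−A) / det(I−A) ≈
  [   1.3174     0.5470     0.5085]
  [   0.4083     1.4561     0.5085]
  [   0.6934     1.3405     2.3729]
The output multiplier for sector j is the column-j sum of the Leontief inverse (I − A)⁻¹ = adj(I−A) / det(I−A).
Column R of adj(I−A): (0.4275, 0.1325, 0.2250); det(I−A) = 0.3245.
m_R = (0.4275 + 0.1325 + 0.2250) / 0.3245 = 0.785 / 0.3245 ≈ 2.419.

m_R = 2.419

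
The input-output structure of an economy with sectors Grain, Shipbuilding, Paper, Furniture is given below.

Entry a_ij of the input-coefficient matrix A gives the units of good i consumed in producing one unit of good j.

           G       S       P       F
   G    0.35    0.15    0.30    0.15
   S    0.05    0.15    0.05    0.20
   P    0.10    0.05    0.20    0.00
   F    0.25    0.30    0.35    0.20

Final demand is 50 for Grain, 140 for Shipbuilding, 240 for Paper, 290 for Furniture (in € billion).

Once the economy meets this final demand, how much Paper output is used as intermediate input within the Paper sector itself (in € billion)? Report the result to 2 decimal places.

I − A =
  [   0.65    -0.15    -0.30    -0.15]
  [  -0.05     0.85    -0.05    -0.20]
  [  -0.10    -0.05     0.80     0.00]
  [  -0.25    -0.30    -0.35     0.80]
Compute the cofactors C_ij = (−1)^(i+j)·(3×3 minor ij) of I−A; the adjugate is their transpose:
adj(I−A) = Cᵀ =
  [ 0.490500   0.146625   0.249375   0.128625]
  [ 0.083000   0.356750   0.099250   0.104750]
  [ 0.066500   0.040625   0.355375   0.022625]
  [ 0.213500   0.197375   0.270625   0.407375]
det(I−A) = Σ_j (I−A)_1j·C_1j = (0.65)(0.490500) + (-0.15)(0.083000) + (-0.30)(0.066500) + (-0.15)(0.213500) = 0.2544
(I − A)⁻¹ = adj(I−A) / det(I−A) ≈
  [   1.9281     0.5764     0.9802     0.5056]
  [   0.3263     1.4023     0.3901     0.4118]
  [   0.2614     0.1597     1.3969     0.0889]
  [   0.8392     0.7758     1.0638     1.6013]
First solve x = (I − A)⁻¹ d = adj(I−A)·d / det(I−A); in particular x_P = (0.066500·50 + 0.040625·140 + 0.355375·240 + 0.022625·290) / 0.2544 = 100.86375 / 0.2544 ≈ 396.4770.
Intermediate flow from P to P: z_PP = a_PP · x_P = 0.20 × 100.86375 / 0.2544 = 20.17275 / 0.2544 ≈ 79.30.

z_PP = 79.30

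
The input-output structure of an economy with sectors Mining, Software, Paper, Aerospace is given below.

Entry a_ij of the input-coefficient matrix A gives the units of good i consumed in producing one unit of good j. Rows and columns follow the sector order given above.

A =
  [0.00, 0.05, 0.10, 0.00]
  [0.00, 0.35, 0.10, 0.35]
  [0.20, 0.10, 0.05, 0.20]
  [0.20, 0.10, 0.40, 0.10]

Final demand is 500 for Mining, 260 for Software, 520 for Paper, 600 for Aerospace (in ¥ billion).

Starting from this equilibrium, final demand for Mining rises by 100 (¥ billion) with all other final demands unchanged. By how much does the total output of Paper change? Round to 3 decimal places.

Δx_3 = 33.617

I − A =
  [   1.00    -0.05    -0.10     0.00]
  [   0.00     0.65    -0.10    -0.35]
  [  -0.20    -0.10     0.95    -0.20]
  [  -0.20    -0.10    -0.40     0.90]
Compute the cofactors C_ij = (−1)^(i+j)·(3×3 minor ij) of I−A; the adjugate is their transpose:
adj(I−A) = Cᵀ =
  [ 0.445500   0.049750   0.066500   0.034125]
  [ 0.116500   0.753000   0.237000   0.345500]
  [ 0.143000   0.121000   0.546500   0.168500]
  [ 0.175500   0.148500   0.284000   0.593500]
det(I−A) = Σ_j (I−A)_1j·C_1j = (1.00)(0.445500) + (-0.05)(0.116500) + (-0.10)(0.143000) + (0.00)(0.175500) = 0.425375
(I − A)⁻¹ = adj(I−A) / det(I−A) ≈
  [   1.0473     0.1170     0.1563     0.0802]
  [   0.2739     1.7702     0.5572     0.8122]
  [   0.3362     0.2845     1.2847     0.3961]
  [   0.4126     0.3491     0.6676     1.3952]
Δx = (I − A)⁻¹ Δd with Δd having +100 in the Mining component and 0 elsewhere.
So Δx_3 = L_31 · (+100), where L_31 = adj(I−A)_31 / det(I−A) = 0.143000 / 0.425375.
Δx_3 = 0.143000 × (+100) / 0.425375 = 14.30 / 0.425375 ≈ 33.617.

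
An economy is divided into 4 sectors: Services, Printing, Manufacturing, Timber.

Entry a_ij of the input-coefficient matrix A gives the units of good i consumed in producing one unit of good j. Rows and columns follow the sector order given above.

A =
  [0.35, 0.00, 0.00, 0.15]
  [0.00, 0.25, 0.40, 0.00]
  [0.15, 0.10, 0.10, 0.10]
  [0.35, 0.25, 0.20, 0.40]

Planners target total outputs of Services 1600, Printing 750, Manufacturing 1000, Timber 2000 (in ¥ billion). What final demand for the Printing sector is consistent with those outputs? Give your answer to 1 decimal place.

I − A =
  [   0.65     0.00     0.00    -0.15]
  [   0.00     0.75    -0.40     0.00]
  [  -0.15    -0.10     0.90    -0.10]
  [  -0.35    -0.25    -0.20     0.60]
d = (I − A) x:
  d_S = (+0.65)·1600 + (+0.00)·750 + (+0.00)·1000 + (-0.15)·2000 = 740.0
  d_P = (+0.00)·1600 + (+0.75)·750 + (-0.40)·1000 + (+0.00)·2000 = 162.5
  d_M = (-0.15)·1600 + (-0.10)·750 + (+0.90)·1000 + (-0.10)·2000 = 385.0
  d_T = (-0.35)·1600 + (-0.25)·750 + (-0.20)·1000 + (+0.60)·2000 = 252.5

d_P = 162.5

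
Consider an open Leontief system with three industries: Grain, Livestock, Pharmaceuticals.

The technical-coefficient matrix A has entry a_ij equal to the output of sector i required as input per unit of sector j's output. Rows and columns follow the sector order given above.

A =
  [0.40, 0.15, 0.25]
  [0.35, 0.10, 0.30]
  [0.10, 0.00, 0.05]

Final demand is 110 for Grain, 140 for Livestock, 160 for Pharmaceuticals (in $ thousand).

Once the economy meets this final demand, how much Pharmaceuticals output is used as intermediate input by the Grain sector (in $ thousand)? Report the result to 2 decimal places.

I − A =
  [   0.60    -0.15    -0.25]
  [  -0.35     0.90    -0.30]
  [  -0.10     0.00     0.95]
Cofactors of I−A, C_ij = (−1)^(i+j)·(minor ij) (rows/columns in the sector order above):
  C_11 = (0.90)(0.95) − (-0.30)(0.00) = 0.8550
  C_12 = −[(-0.35)(0.95) − (-0.30)(-0.10)] = 0.3625
  C_13 = (-0.35)(0.00) − (0.90)(-0.10) = 0.0900
  C_21 = −[(-0.15)(0.95) − (-0.25)(0.00)] = 0.1425
  C_22 = (0.60)(0.95) − (-0.25)(-0.10) = 0.5450
  C_23 = −[(0.60)(0.00) − (-0.15)(-0.10)] = 0.0150
  C_31 = (-0.15)(-0.30) − (-0.25)(0.90) = 0.2700
  C_32 = −[(0.60)(-0.30) − (-0.25)(-0.35)] = 0.2675
  C_33 = (0.60)(0.90) − (-0.15)(-0.35) = 0.4875
det(I−A) = Σ_j (I−A)_1j·C_1j = (0.60)(0.8550) + (-0.15)(0.3625) + (-0.25)(0.0900) = 0.436125
adj(I−A) = Cᵀ =
  [ 0.8550   0.1425   0.2700]
  [ 0.3625   0.5450   0.2675]
  [ 0.0900   0.0150   0.4875]
(I − A)⁻¹ = adj(I−A) / det(I−A) ≈
  [   1.9604     0.3267     0.6191]
  [   0.8312     1.2496     0.6134]
  [   0.2064     0.0344     1.1178]
First solve x = (I − A)⁻¹ d = adj(I−A)·d / det(I−A); in particular x_1 = (0.8550·110 + 0.1425·140 + 0.2700·160) / 0.436125 = 157.20 / 0.436125 ≈ 360.4471.
Intermediate flow from 3 to 1: z_31 = a_31 · x_1 = 0.10 × 157.20 / 0.436125 = 15.72 / 0.436125 ≈ 36.04.

z_31 = 36.04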